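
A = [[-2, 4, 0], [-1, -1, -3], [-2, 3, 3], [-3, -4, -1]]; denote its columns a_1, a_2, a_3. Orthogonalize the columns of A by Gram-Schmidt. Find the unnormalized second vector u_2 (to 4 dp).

a_1 = (-2, -1, -2, -3); ‖a_1‖ = 4.2426, so q_1 = (-0.4714, -0.2357, -0.4714, -0.7071).
q_1·a_2 = (-0.4714)·4 + (-0.2357)·(-1) + (-0.4714)·3 + (-0.7071)·(-4) = -0.2357.
u_2 = a_2 + 0.2357·q_1 = (3.8889, -1.0556, 2.8889, -4.1667).

u_2 = (3.8889, -1.0556, 2.8889, -4.1667)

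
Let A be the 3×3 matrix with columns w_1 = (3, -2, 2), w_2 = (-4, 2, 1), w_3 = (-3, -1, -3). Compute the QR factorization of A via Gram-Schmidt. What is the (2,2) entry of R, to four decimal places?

r_{22} = 3.0774

w_1 = (3, -2, 2); ‖w_1‖ = 4.1231, so e_1 = (0.7276, -0.4851, 0.4851).
e_1·w_2 = 0.7276·(-4) + (-0.4851)·2 + 0.4851·1 = -3.3955.
u_2 = w_2 + 3.3955·e_1 = (-1.5294, 0.3529, 2.6471).
r_{22} = ‖u_2‖ = 3.0774.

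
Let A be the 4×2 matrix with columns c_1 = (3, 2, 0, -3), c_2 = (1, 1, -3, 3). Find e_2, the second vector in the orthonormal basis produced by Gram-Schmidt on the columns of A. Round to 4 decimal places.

e_1 = c_1/‖c_1‖ = (3, 2, 0, -3)/4.6904 = (0.6396, 0.4264, 0.0000, -0.6396).
r_{12} = e_1·c_2 = -0.8528.
u_2 = c_2 + 0.8528·e_1 = (1.5455, 1.3636, -3.0000, 2.4545).
‖u_2‖ = 4.3901, so e_2 = (0.3520, 0.3106, -0.6834, 0.5591).

e_2 = (0.3520, 0.3106, -0.6834, 0.5591)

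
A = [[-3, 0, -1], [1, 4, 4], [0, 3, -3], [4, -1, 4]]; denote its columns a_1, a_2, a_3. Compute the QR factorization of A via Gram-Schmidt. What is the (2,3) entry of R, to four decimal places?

e_1 = a_1/‖a_1‖ = (-3, 1, 0, 4)/5.0990 = (-0.5883, 0.1961, 0.0000, 0.7845).
r_{12} = e_1·a_2 = 0.0000.
u_2 = a_2 + 0.0000·e_1 = (0.0000, 4.0000, 3.0000, -1.0000).
‖u_2‖ = 5.0990, so e_2 = (0.0000, 0.7845, 0.5883, -0.1961).
r_{23} = e_2·a_3 = 0.5883.

r_{23} = 0.5883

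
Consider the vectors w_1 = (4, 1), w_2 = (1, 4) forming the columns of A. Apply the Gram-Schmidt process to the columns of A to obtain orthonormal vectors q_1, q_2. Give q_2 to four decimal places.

q_2 = (-0.2425, 0.9701)

w_1 = (4, 1); ‖w_1‖ = 4.1231, so q_1 = (0.9701, 0.2425).
q_1·w_2 = 0.9701·1 + 0.2425·4 = 1.9403.
u_2 = w_2 − 1.9403·q_1 = (-0.8824, 3.5294).
‖u_2‖ = 3.6380, so q_2 = (-0.2425, 0.9701).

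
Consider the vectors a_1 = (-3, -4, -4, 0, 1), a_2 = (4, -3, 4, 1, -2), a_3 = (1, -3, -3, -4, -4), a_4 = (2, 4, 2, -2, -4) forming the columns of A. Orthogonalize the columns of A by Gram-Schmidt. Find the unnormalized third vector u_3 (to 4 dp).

q_1 = a_1/‖a_1‖ = (-3, -4, -4, 0, 1)/6.4807 = (-0.4629, -0.6172, -0.6172, 0.0000, 0.1543).
r_{12} = q_1·a_2 = -2.7775.
u_2 = a_2 + 2.7775·q_1 = (2.7143, -4.7143, 2.2857, 1.0000, -1.5714).
‖u_2‖ = 6.1875, so q_2 = (0.4387, -0.7619, 0.3694, 0.1616, -0.2540).
r_{13} = q_1·a_3 = 2.6232; r_{23} = q_2·a_3 = 1.9856.
u_3 = a_3 − 2.6232·q_1 − 1.9856·q_2 = (1.3433, 0.1318, -2.1144, -4.3209, -3.9005).

u_3 = (1.3433, 0.1318, -2.1144, -4.3209, -3.9005)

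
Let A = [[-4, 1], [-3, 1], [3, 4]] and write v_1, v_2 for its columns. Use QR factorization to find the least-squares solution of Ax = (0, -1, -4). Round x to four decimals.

x = (-0.1312, -0.9080)

v_1 = (-4, -3, 3); ‖v_1‖ = 5.8310, so e_1 = (-0.6860, -0.5145, 0.5145).
e_1·v_2 = (-0.6860)·1 + (-0.5145)·1 + 0.5145·4 = 0.8575.
u_2 = v_2 − 0.8575·e_1 = (1.5882, 1.4412, 3.5588).
‖u_2‖ = 4.1551, so e_2 = (0.3822, 0.3468, 0.8565).
Qᵀb = (-1.5435, -3.7728).
Back-substitute: x_2 = -3.7728/4.1551 = -0.9080.
x_1 = (-1.5435 − 0.8575·(-0.9080))/5.8310 = -0.1312.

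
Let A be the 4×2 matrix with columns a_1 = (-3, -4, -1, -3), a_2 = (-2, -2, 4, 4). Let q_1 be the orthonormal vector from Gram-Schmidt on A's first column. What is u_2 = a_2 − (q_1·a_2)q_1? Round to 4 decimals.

a_1 = (-3, -4, -1, -3); ‖a_1‖ = 5.9161, so q_1 = (-0.5071, -0.6761, -0.1690, -0.5071).
q_1·a_2 = (-0.5071)·(-2) + (-0.6761)·(-2) + (-0.1690)·4 + (-0.5071)·4 = -0.3381.
u_2 = a_2 + 0.3381·q_1 = (-2.1714, -2.2286, 3.9429, 3.8286).

u_2 = (-2.1714, -2.2286, 3.9429, 3.8286)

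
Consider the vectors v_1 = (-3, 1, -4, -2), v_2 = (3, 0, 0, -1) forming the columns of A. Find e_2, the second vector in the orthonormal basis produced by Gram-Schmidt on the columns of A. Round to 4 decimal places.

e_1 = v_1/‖v_1‖ = (-3, 1, -4, -2)/5.4772 = (-0.5477, 0.1826, -0.7303, -0.3651).
r_{12} = e_1·v_2 = -1.2780.
u_2 = v_2 + 1.2780·e_1 = (2.3000, 0.2333, -0.9333, -1.4667).
‖u_2‖ = 2.8925, so e_2 = (0.7952, 0.0807, -0.3227, -0.5071).

e_2 = (0.7952, 0.0807, -0.3227, -0.5071)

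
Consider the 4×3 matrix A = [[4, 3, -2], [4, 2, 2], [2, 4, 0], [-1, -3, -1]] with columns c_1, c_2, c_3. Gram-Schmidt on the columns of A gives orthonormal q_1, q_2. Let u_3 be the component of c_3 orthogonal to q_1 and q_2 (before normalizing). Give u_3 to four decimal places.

c_1 = (4, 4, 2, -1); ‖c_1‖ = 6.0828, so q_1 = (0.6576, 0.6576, 0.3288, -0.1644).
q_1·c_2 = 0.6576·3 + 0.6576·2 + 0.3288·4 + (-0.1644)·(-3) = 5.0964.
u_2 = c_2 − 5.0964·q_1 = (-0.3514, -1.3514, 2.3243, -2.1622).
‖u_2‖ = 3.4680, so q_2 = (-0.1013, -0.3897, 0.6702, -0.6235).
q_1·c_3 = 0.6576·(-2) + 0.6576·2 + 0.3288·0 + (-0.1644)·(-1) = 0.1644; q_2·c_3 = (-0.1013)·(-2) + (-0.3897)·2 + 0.6702·0 + (-0.6235)·(-1) = 0.0468.
u_3 = c_3 − 0.1644·q_1 − 0.0468·q_2 = (-2.1034, 1.9101, -0.0854, -0.9438).

u_3 = (-2.1034, 1.9101, -0.0854, -0.9438)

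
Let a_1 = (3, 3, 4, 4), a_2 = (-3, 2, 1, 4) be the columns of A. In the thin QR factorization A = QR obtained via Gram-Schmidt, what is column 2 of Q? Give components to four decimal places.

q_2 = (-0.8168, 0.1991, -0.0732, 0.5364)

a_1 = (3, 3, 4, 4); ‖a_1‖ = 7.0711, so q_1 = (0.4243, 0.4243, 0.5657, 0.5657).
q_1·a_2 = 0.4243·(-3) + 0.4243·2 + 0.5657·1 + 0.5657·4 = 2.4042.
u_2 = a_2 − 2.4042·q_1 = (-4.0200, 0.9800, -0.3600, 2.6400).
‖u_2‖ = 4.9214, so q_2 = (-0.8168, 0.1991, -0.0732, 0.5364).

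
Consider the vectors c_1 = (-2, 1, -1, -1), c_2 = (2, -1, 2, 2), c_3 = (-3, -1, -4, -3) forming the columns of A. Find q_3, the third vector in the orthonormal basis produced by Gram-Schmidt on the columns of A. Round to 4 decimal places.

c_1 = (-2, 1, -1, -1); ‖c_1‖ = 2.6458, so q_1 = (-0.7559, 0.3780, -0.3780, -0.3780).
q_1·c_2 = (-0.7559)·2 + 0.3780·(-1) + (-0.3780)·2 + (-0.3780)·2 = -3.4017.
u_2 = c_2 + 3.4017·q_1 = (-0.5714, 0.2857, 0.7143, 0.7143).
‖u_2‖ = 1.1952, so q_2 = (-0.4781, 0.2390, 0.5976, 0.5976).
q_1·c_3 = (-0.7559)·(-3) + 0.3780·(-1) + (-0.3780)·(-4) + (-0.3780)·(-3) = 4.5356; q_2·c_3 = (-0.4781)·(-3) + 0.2390·(-1) + 0.5976·(-4) + 0.5976·(-3) = -2.9881.
u_3 = c_3 − 4.5356·q_1 + 2.9881·q_2 = (-1.0000, -2.0000, -0.5000, 0.5000).
‖u_3‖ = 2.3452, so q_3 = (-0.4264, -0.8528, -0.2132, 0.2132).

q_3 = (-0.4264, -0.8528, -0.2132, 0.2132)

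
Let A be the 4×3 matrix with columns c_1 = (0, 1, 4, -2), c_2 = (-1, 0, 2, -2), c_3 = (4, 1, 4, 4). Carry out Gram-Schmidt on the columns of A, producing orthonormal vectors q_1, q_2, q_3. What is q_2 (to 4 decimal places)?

c_1 = (0, 1, 4, -2); ‖c_1‖ = 4.5826, so q_1 = (0.0000, 0.2182, 0.8729, -0.4364).
q_1·c_2 = 0.0000·(-1) + 0.2182·0 + 0.8729·2 + (-0.4364)·(-2) = 2.6186.
u_2 = c_2 − 2.6186·q_1 = (-1.0000, -0.5714, -0.2857, -0.8571).
‖u_2‖ = 1.4639, so q_2 = (-0.6831, -0.3904, -0.1952, -0.5855).

q_2 = (-0.6831, -0.3904, -0.1952, -0.5855)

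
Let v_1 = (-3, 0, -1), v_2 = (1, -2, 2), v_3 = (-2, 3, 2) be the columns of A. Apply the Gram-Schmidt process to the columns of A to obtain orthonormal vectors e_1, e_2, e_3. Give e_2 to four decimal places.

e_2 = (-0.1961, -0.7845, 0.5883)

v_1 = (-3, 0, -1); ‖v_1‖ = 3.1623, so e_1 = (-0.9487, 0.0000, -0.3162).
e_1·v_2 = (-0.9487)·1 + 0.0000·(-2) + (-0.3162)·2 = -1.5811.
u_2 = v_2 + 1.5811·e_1 = (-0.5000, -2.0000, 1.5000).
‖u_2‖ = 2.5495, so e_2 = (-0.1961, -0.7845, 0.5883).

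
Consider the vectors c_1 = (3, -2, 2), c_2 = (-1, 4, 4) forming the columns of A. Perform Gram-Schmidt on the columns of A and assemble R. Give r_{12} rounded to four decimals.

c_1 = (3, -2, 2); ‖c_1‖ = 4.1231, so q_1 = (0.7276, -0.4851, 0.4851).
r_{12} = q_1·c_2 = -0.7276.

r_{12} = -0.7276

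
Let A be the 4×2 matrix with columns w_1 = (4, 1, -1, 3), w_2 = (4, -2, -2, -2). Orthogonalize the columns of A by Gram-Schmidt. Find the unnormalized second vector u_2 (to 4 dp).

w_1 = (4, 1, -1, 3); ‖w_1‖ = 5.1962, so q_1 = (0.7698, 0.1925, -0.1925, 0.5774).
q_1·w_2 = 0.7698·4 + 0.1925·(-2) + (-0.1925)·(-2) + 0.5774·(-2) = 1.9245.
u_2 = w_2 − 1.9245·q_1 = (2.5185, -2.3704, -1.6296, -3.1111).

u_2 = (2.5185, -2.3704, -1.6296, -3.1111)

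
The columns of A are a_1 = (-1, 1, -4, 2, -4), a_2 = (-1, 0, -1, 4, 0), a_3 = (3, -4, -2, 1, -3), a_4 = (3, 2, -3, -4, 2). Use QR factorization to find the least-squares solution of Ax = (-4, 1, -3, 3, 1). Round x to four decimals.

a_1 = (-1, 1, -4, 2, -4); ‖a_1‖ = 6.1644, so e_1 = (-0.1622, 0.1622, -0.6489, 0.3244, -0.6489).
e_1·a_2 = (-0.1622)·(-1) + 0.1622·0 + (-0.6489)·(-1) + 0.3244·4 + (-0.6489)·0 = 2.1089.
u_2 = a_2 − 2.1089·e_1 = (-0.6579, -0.3421, 0.3684, 3.3158, 1.3684).
‖u_2‖ = 3.6814, so e_2 = (-0.1787, -0.0929, 0.1001, 0.9007, 0.3717).
e_1·a_3 = (-0.1622)·3 + 0.1622·(-4) + (-0.6489)·(-2) + 0.3244·1 + (-0.6489)·(-3) = 2.4333; e_2·a_3 = (-0.1787)·3 + (-0.0929)·(-4) + 0.1001·(-2) + 0.9007·1 + 0.3717·(-3) = -0.5790.
u_3 = a_3 − 2.4333·e_1 + 0.5790·e_2 = (3.2913, -4.4485, -0.3631, 0.7320, -1.2058).
‖u_3‖ = 5.7222, so e_3 = (0.5752, -0.7774, -0.0635, 0.1279, -0.2107).
e_1·a_4 = (-0.1622)·3 + 0.1622·2 + (-0.6489)·(-3) + 0.3244·(-4) + (-0.6489)·2 = -0.8111; e_2·a_4 = (-0.1787)·3 + (-0.0929)·2 + 0.1001·(-3) + 0.9007·(-4) + 0.3717·2 = -3.8815; e_3·a_4 = 0.5752·3 + (-0.7774)·2 + (-0.0635)·(-3) + 0.1279·(-4) + (-0.2107)·2 = -0.5721.
u_4 = a_4 + 0.8111·e_1 + 3.8815·e_2 + 0.5721·e_3 = (2.5038, 1.3261, -3.1742, -0.1676, 2.7959).
‖u_4‖ = 5.0940, so e_4 = (0.4915, 0.2603, -0.6231, -0.0329, 0.5489).
Qᵀb = (3.0822, 3.3955, -2.7147, 0.6138).
Back-substitute: x_4 = 0.6138/5.0940 = 0.1205.
x_3 = (-2.7147 + 0.5721·0.1205)/5.7222 = -0.4624.
x_2 = (3.3955 + 0.5790·(-0.4624) + 3.8815·0.1205)/3.6814 = 0.9766.
x_1 = (3.0822 − 2.1089·0.9766 − 2.4333·(-0.4624) + 0.8111·0.1205)/6.1644 = 0.3642.

x = (0.3642, 0.9766, -0.4624, 0.1205)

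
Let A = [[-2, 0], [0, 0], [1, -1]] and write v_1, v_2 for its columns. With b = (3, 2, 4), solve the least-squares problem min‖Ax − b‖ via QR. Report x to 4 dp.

q_1 = v_1/‖v_1‖ = (-2, 0, 1)/2.2361 = (-0.8944, 0.0000, 0.4472).
r_{12} = q_1·v_2 = -0.4472.
u_2 = v_2 + 0.4472·q_1 = (-0.4000, 0.0000, -0.8000).
‖u_2‖ = 0.8944, so q_2 = (-0.4472, 0.0000, -0.8944).
Qᵀb = (-0.8944, -4.9193).
Back-substitute: x_2 = -4.9193/0.8944 = -5.5000.
x_1 = (-0.8944 + 0.4472·(-5.5000))/2.2361 = -1.5000.

x = (-1.5000, -5.5000)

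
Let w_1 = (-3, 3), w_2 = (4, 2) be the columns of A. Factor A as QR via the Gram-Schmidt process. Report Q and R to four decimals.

Q = [[-0.7071, 0.7071], [0.7071, 0.7071]], R = [[4.2426, -1.4142], [0.0000, 4.2426]]

w_1 = (-3, 3); ‖w_1‖ = 4.2426, so e_1 = (-0.7071, 0.7071).
e_1·w_2 = (-0.7071)·4 + 0.7071·2 = -1.4142.
u_2 = w_2 + 1.4142·e_1 = (3.0000, 3.0000).
‖u_2‖ = 4.2426, so e_2 = (0.7071, 0.7071).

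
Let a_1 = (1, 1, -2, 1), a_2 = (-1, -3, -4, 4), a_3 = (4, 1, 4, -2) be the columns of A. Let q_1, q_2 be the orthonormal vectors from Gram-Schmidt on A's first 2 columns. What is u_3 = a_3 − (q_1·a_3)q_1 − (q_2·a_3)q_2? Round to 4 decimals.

u_3 = (3.0652, -1.4739, 1.2522, 0.9130)

a_1 = (1, 1, -2, 1); ‖a_1‖ = 2.6458, so q_1 = (0.3780, 0.3780, -0.7559, 0.3780).
q_1·a_2 = 0.3780·(-1) + 0.3780·(-3) + (-0.7559)·(-4) + 0.3780·4 = 3.0237.
u_2 = a_2 − 3.0237·q_1 = (-2.1429, -4.1429, -1.7143, 2.8571).
‖u_2‖ = 5.7321, so q_2 = (-0.3738, -0.7227, -0.2991, 0.4984).
q_1·a_3 = 0.3780·4 + 0.3780·1 + (-0.7559)·4 + 0.3780·(-2) = -1.8898; q_2·a_3 = (-0.3738)·4 + (-0.7227)·1 + (-0.2991)·4 + 0.4984·(-2) = -4.4112.
u_3 = a_3 + 1.8898·q_1 + 4.4112·q_2 = (3.0652, -1.4739, 1.2522, 0.9130).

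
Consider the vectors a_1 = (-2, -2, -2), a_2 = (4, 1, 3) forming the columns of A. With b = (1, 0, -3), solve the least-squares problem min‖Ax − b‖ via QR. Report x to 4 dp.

x = (0.4286, 0.0714)

a_1 = (-2, -2, -2); ‖a_1‖ = 3.4641, so q_1 = (-0.5774, -0.5774, -0.5774).
q_1·a_2 = (-0.5774)·4 + (-0.5774)·1 + (-0.5774)·3 = -4.6188.
u_2 = a_2 + 4.6188·q_1 = (1.3333, -1.6667, 0.3333).
‖u_2‖ = 2.1602, so q_2 = (0.6172, -0.7715, 0.1543).
Qᵀb = (1.1547, 0.1543).
Back-substitute: x_2 = 0.1543/2.1602 = 0.0714.
x_1 = (1.1547 + 4.6188·0.0714)/3.4641 = 0.4286.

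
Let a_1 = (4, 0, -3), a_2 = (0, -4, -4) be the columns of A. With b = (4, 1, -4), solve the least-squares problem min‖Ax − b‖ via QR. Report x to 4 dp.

a_1 = (4, 0, -3); ‖a_1‖ = 5.0000, so q_1 = (0.8000, 0.0000, -0.6000).
q_1·a_2 = 0.8000·0 + 0.0000·(-4) + (-0.6000)·(-4) = 2.4000.
u_2 = a_2 − 2.4000·q_1 = (-1.9200, -4.0000, -2.5600).
‖u_2‖ = 5.1225, so q_2 = (-0.3748, -0.7809, -0.4998).
Qᵀb = (5.6000, -0.2811).
Back-substitute: x_2 = -0.2811/5.1225 = -0.0549.
x_1 = (5.6000 − 2.4000·(-0.0549))/5.0000 = 1.1463.

x = (1.1463, -0.0549)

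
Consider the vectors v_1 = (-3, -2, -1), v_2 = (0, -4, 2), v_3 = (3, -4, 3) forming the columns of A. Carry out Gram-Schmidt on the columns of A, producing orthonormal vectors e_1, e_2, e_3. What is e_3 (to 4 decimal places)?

e_3 = (0.5121, -0.3841, -0.7682)

v_1 = (-3, -2, -1); ‖v_1‖ = 3.7417, so e_1 = (-0.8018, -0.5345, -0.2673).
e_1·v_2 = (-0.8018)·0 + (-0.5345)·(-4) + (-0.2673)·2 = 1.6036.
u_2 = v_2 − 1.6036·e_1 = (1.2857, -3.1429, 2.4286).
‖u_2‖ = 4.1748, so e_2 = (0.3080, -0.7528, 0.5817).
e_1·v_3 = (-0.8018)·3 + (-0.5345)·(-4) + (-0.2673)·3 = -1.0690; e_2·v_3 = 0.3080·3 + (-0.7528)·(-4) + 0.5817·3 = 5.6804.
u_3 = v_3 + 1.0690·e_1 − 5.6804·e_2 = (0.3934, -0.2951, -0.5902).
‖u_3‖ = 0.7682, so e_3 = (0.5121, -0.3841, -0.7682).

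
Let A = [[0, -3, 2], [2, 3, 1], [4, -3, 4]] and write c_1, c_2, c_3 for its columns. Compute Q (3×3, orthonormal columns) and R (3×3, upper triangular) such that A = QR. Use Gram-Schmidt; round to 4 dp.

c_1 = (0, 2, 4); ‖c_1‖ = 4.4721, so q_1 = (0.0000, 0.4472, 0.8944).
q_1·c_2 = 0.0000·(-3) + 0.4472·3 + 0.8944·(-3) = -1.3416.
u_2 = c_2 + 1.3416·q_1 = (-3.0000, 3.6000, -1.8000).
‖u_2‖ = 5.0200, so q_2 = (-0.5976, 0.7171, -0.3586).
q_1·c_3 = 0.0000·2 + 0.4472·1 + 0.8944·4 = 4.0249; q_2·c_3 = (-0.5976)·2 + 0.7171·1 + (-0.3586)·4 = -1.9124.
u_3 = c_3 − 4.0249·q_1 + 1.9124·q_2 = (0.8571, 0.5714, -0.2857).
‖u_3‖ = 1.0690, so q_3 = (0.8018, 0.5345, -0.2673).

Q = [[0.0000, -0.5976, 0.8018], [0.4472, 0.7171, 0.5345], [0.8944, -0.3586, -0.2673]], R = [[4.4721, -1.3416, 4.0249], [0.0000, 5.0200, -1.9124], [0.0000, 0.0000, 1.0690]]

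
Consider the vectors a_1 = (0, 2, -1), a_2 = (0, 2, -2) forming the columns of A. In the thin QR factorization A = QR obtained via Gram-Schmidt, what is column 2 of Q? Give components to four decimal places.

q_2 = (0.0000, -0.4472, -0.8944)

a_1 = (0, 2, -1); ‖a_1‖ = 2.2361, so q_1 = (0.0000, 0.8944, -0.4472).
q_1·a_2 = 0.0000·0 + 0.8944·2 + (-0.4472)·(-2) = 2.6833.
u_2 = a_2 − 2.6833·q_1 = (0.0000, -0.4000, -0.8000).
‖u_2‖ = 0.8944, so q_2 = (0.0000, -0.4472, -0.8944).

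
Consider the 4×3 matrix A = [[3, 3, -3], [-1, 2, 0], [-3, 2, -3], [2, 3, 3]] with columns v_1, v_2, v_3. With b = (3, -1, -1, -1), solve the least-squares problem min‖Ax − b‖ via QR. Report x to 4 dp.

v_1 = (3, -1, -3, 2); ‖v_1‖ = 4.7958, so q_1 = (0.6255, -0.2085, -0.6255, 0.4170).
q_1·v_2 = 0.6255·3 + (-0.2085)·2 + (-0.6255)·2 + 0.4170·3 = 1.4596.
u_2 = v_2 − 1.4596·q_1 = (2.0870, 2.3043, 2.9130, 2.3913).
‖u_2‖ = 4.8856, so q_2 = (0.4272, 0.4717, 0.5962, 0.4895).
q_1·v_3 = 0.6255·(-3) + (-0.2085)·0 + (-0.6255)·(-3) + 0.4170·3 = 1.2511; q_2·v_3 = 0.4272·(-3) + 0.4717·0 + 0.5962·(-3) + 0.4895·3 = -1.6019.
u_3 = v_3 − 1.2511·q_1 + 1.6019·q_2 = (-3.0984, 1.0164, -1.2623, 3.2623).
‖u_3‖ = 4.7821, so q_3 = (-0.6479, 0.2125, -0.2640, 0.6822).
Qᵀb = (2.2937, -0.2759, -2.5745).
Back-substitute: x_3 = -2.5745/4.7821 = -0.5384.
x_2 = (-0.2759 + 1.6019·(-0.5384))/4.8856 = -0.2330.
x_1 = (2.2937 − 1.4596·(-0.2330) − 1.2511·(-0.5384))/4.7958 = 0.6896.

x = (0.6896, -0.2330, -0.5384)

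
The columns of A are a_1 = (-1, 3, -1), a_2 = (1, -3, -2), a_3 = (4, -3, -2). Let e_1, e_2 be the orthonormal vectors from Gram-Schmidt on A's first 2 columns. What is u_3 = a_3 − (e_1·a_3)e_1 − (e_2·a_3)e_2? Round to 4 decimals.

a_1 = (-1, 3, -1); ‖a_1‖ = 3.3166, so e_1 = (-0.3015, 0.9045, -0.3015).
e_1·a_2 = (-0.3015)·1 + 0.9045·(-3) + (-0.3015)·(-2) = -2.4121.
u_2 = a_2 + 2.4121·e_1 = (0.2727, -0.8182, -2.7273).
‖u_2‖ = 2.8604, so e_2 = (0.0953, -0.2860, -0.9535).
e_1·a_3 = (-0.3015)·4 + 0.9045·(-3) + (-0.3015)·(-2) = -3.3166; e_2·a_3 = 0.0953·4 + (-0.2860)·(-3) + (-0.9535)·(-2) = 3.1464.
u_3 = a_3 + 3.3166·e_1 − 3.1464·e_2 = (2.7000, 0.9000, 0.0000).

u_3 = (2.7000, 0.9000, 0.0000)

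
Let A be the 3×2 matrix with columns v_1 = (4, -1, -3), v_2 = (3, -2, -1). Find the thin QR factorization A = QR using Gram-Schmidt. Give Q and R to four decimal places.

Q = [[0.7845, 0.2265], [-0.1961, -0.7926], [-0.5883, 0.5661]], R = [[5.0990, 3.3340], [0.0000, 1.6984]]

v_1 = (4, -1, -3); ‖v_1‖ = 5.0990, so e_1 = (0.7845, -0.1961, -0.5883).
e_1·v_2 = 0.7845·3 + (-0.1961)·(-2) + (-0.5883)·(-1) = 3.3340.
u_2 = v_2 − 3.3340·e_1 = (0.3846, -1.3462, 0.9615).
‖u_2‖ = 1.6984, so e_2 = (0.2265, -0.7926, 0.5661).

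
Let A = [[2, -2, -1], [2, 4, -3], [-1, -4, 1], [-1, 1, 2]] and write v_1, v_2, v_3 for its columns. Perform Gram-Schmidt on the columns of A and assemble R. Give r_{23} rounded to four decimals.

e_1 = v_1/‖v_1‖ = (2, 2, -1, -1)/3.1623 = (0.6325, 0.6325, -0.3162, -0.3162).
r_{12} = e_1·v_2 = 2.2136.
u_2 = v_2 − 2.2136·e_1 = (-3.4000, 2.6000, -3.3000, 1.7000).
‖u_2‖ = 5.6657, so e_2 = (-0.6001, 0.4589, -0.5825, 0.3001).
r_{23} = e_2·v_3 = -0.7590.

r_{23} = -0.7590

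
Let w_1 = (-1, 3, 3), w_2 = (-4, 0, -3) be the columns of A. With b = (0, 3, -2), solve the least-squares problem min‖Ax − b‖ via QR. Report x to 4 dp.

q_1 = w_1/‖w_1‖ = (-1, 3, 3)/4.3589 = (-0.2294, 0.6882, 0.6882).
r_{12} = q_1·w_2 = -1.1471.
u_2 = w_2 + 1.1471·q_1 = (-4.2632, 0.7895, -2.2105).
‖u_2‖ = 4.8666, so q_2 = (-0.8760, 0.1622, -0.4542).
Qᵀb = (0.6882, 1.3951).
Back-substitute: x_2 = 1.3951/4.8666 = 0.2867.
x_1 = (0.6882 + 1.1471·0.2867)/4.3589 = 0.2333.

x = (0.2333, 0.2867)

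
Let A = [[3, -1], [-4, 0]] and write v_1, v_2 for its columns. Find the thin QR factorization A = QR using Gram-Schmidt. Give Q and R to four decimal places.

Q = [[0.6000, -0.8000], [-0.8000, -0.6000]], R = [[5.0000, -0.6000], [0.0000, 0.8000]]

q_1 = v_1/‖v_1‖ = (3, -4)/5.0000 = (0.6000, -0.8000).
r_{12} = q_1·v_2 = -0.6000.
u_2 = v_2 + 0.6000·q_1 = (-0.6400, -0.4800).
‖u_2‖ = 0.8000, so q_2 = (-0.8000, -0.6000).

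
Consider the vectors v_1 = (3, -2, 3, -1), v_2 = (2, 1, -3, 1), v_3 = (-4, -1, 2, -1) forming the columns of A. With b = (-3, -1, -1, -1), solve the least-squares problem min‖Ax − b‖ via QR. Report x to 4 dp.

v_1 = (3, -2, 3, -1); ‖v_1‖ = 4.7958, so q_1 = (0.6255, -0.4170, 0.6255, -0.2085).
q_1·v_2 = 0.6255·2 + (-0.4170)·1 + 0.6255·(-3) + (-0.2085)·1 = -1.2511.
u_2 = v_2 + 1.2511·q_1 = (2.7826, 0.4783, -2.2174, 0.7391).
‖u_2‖ = 3.6653, so q_2 = (0.7592, 0.1305, -0.6050, 0.2017).
q_1·v_3 = 0.6255·(-4) + (-0.4170)·(-1) + 0.6255·2 + (-0.2085)·(-1) = -0.6255; q_2·v_3 = 0.7592·(-4) + 0.1305·(-1) + (-0.6050)·2 + 0.2017·(-1) = -4.5787.
u_3 = v_3 + 0.6255·q_1 + 4.5787·q_2 = (-0.1327, -0.6634, -0.3786, -0.2071).
‖u_3‖ = 0.8025, so q_3 = (-0.1653, -0.8267, -0.4718, -0.2581).
Qᵀb = (-1.8766, -2.0047, 2.0526).
Back-substitute: x_3 = 2.0526/0.8025 = 2.5578.
x_2 = (-2.0047 + 4.5787·2.5578)/3.6653 = 2.6482.
x_1 = (-1.8766 + 1.2511·2.6482 + 0.6255·2.5578)/4.7958 = 0.6332.

x = (0.6332, 2.6482, 2.5578)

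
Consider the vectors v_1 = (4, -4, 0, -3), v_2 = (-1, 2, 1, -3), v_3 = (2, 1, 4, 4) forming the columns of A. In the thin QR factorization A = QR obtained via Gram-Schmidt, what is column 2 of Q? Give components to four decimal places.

v_1 = (4, -4, 0, -3); ‖v_1‖ = 6.4031, so e_1 = (0.6247, -0.6247, 0.0000, -0.4685).
e_1·v_2 = 0.6247·(-1) + (-0.6247)·2 + 0.0000·1 + (-0.4685)·(-3) = -0.4685.
u_2 = v_2 + 0.4685·e_1 = (-0.7073, 1.7073, 1.0000, -3.2195).
‖u_2‖ = 3.8445, so e_2 = (-0.1840, 0.4441, 0.2601, -0.8374).

e_2 = (-0.1840, 0.4441, 0.2601, -0.8374)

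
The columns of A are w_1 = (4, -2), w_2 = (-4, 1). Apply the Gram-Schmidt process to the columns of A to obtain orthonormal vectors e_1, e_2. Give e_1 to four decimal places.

e_1 = (0.8944, -0.4472)

w_1 = (4, -2); ‖w_1‖ = 4.4721, so e_1 = (0.8944, -0.4472).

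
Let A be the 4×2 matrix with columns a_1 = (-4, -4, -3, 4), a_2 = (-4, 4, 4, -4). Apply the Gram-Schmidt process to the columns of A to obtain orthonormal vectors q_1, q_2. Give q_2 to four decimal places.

q_2 = (-0.8415, 0.2871, 0.3564, -0.2871)

q_1 = a_1/‖a_1‖ = (-4, -4, -3, 4)/7.5498 = (-0.5298, -0.5298, -0.3974, 0.5298).
r_{12} = q_1·a_2 = -3.7087.
u_2 = a_2 + 3.7087·q_1 = (-5.9649, 2.0351, 2.5263, -2.0351).
‖u_2‖ = 7.0884, so q_2 = (-0.8415, 0.2871, 0.3564, -0.2871).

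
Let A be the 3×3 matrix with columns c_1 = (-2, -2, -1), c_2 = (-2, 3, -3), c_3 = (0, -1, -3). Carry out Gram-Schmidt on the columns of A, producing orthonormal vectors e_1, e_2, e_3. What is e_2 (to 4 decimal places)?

c_1 = (-2, -2, -1); ‖c_1‖ = 3.0000, so e_1 = (-0.6667, -0.6667, -0.3333).
e_1·c_2 = (-0.6667)·(-2) + (-0.6667)·3 + (-0.3333)·(-3) = 0.3333.
u_2 = c_2 − 0.3333·e_1 = (-1.7778, 3.2222, -2.8889).
‖u_2‖ = 4.6786, so e_2 = (-0.3800, 0.6887, -0.6175).

e_2 = (-0.3800, 0.6887, -0.6175)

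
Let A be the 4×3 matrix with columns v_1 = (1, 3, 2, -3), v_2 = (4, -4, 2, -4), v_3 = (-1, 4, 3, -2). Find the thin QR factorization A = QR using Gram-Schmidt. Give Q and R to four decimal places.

Q = [[0.2085, 0.5206, -0.5533], [0.6255, -0.7189, -0.2502], [0.4170, 0.1859, 0.7892], [-0.6255, -0.4214, 0.0915]], R = [[4.7958, 1.6681, 4.7958], [0.0000, 7.0155, -1.9956], [0.0000, 0.0000, 1.7371]]

v_1 = (1, 3, 2, -3); ‖v_1‖ = 4.7958, so q_1 = (0.2085, 0.6255, 0.4170, -0.6255).
q_1·v_2 = 0.2085·4 + 0.6255·(-4) + 0.4170·2 + (-0.6255)·(-4) = 1.6681.
u_2 = v_2 − 1.6681·q_1 = (3.6522, -5.0435, 1.3043, -2.9565).
‖u_2‖ = 7.0155, so q_2 = (0.5206, -0.7189, 0.1859, -0.4214).
q_1·v_3 = 0.2085·(-1) + 0.6255·4 + 0.4170·3 + (-0.6255)·(-2) = 4.7958; q_2·v_3 = 0.5206·(-1) + (-0.7189)·4 + 0.1859·3 + (-0.4214)·(-2) = -1.9956.
u_3 = v_3 − 4.7958·q_1 + 1.9956·q_2 = (-0.9611, -0.4346, 1.3710, 0.1590).
‖u_3‖ = 1.7371, so q_3 = (-0.5533, -0.2502, 0.7892, 0.0915).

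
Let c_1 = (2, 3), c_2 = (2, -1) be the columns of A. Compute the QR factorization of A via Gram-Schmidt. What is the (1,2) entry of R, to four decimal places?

c_1 = (2, 3); ‖c_1‖ = 3.6056, so q_1 = (0.5547, 0.8321).
r_{12} = q_1·c_2 = 0.2774.

r_{12} = 0.2774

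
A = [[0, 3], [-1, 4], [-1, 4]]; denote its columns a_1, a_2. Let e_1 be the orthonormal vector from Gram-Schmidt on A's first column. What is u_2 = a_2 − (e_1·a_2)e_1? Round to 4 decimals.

e_1 = a_1/‖a_1‖ = (0, -1, -1)/1.4142 = (0.0000, -0.7071, -0.7071).
r_{12} = e_1·a_2 = -5.6569.
u_2 = a_2 + 5.6569·e_1 = (3.0000, 0.0000, 0.0000).

u_2 = (3.0000, 0.0000, 0.0000)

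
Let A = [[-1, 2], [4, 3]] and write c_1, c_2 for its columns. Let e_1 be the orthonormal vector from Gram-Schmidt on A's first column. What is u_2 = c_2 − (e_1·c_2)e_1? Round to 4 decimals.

c_1 = (-1, 4); ‖c_1‖ = 4.1231, so e_1 = (-0.2425, 0.9701).
e_1·c_2 = (-0.2425)·2 + 0.9701·3 = 2.4254.
u_2 = c_2 − 2.4254·e_1 = (2.5882, 0.6471).

u_2 = (2.5882, 0.6471)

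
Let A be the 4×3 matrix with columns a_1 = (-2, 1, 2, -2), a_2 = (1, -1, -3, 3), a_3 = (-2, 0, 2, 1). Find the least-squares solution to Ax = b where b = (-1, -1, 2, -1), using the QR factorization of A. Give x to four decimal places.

a_1 = (-2, 1, 2, -2); ‖a_1‖ = 3.6056, so q_1 = (-0.5547, 0.2774, 0.5547, -0.5547).
q_1·a_2 = (-0.5547)·1 + 0.2774·(-1) + 0.5547·(-3) + (-0.5547)·3 = -4.1603.
u_2 = a_2 + 4.1603·q_1 = (-1.3077, 0.1538, -0.6923, 0.6923).
‖u_2‖ = 1.6408, so q_2 = (-0.7970, 0.0938, -0.4219, 0.4219).
q_1·a_3 = (-0.5547)·(-2) + 0.2774·0 + 0.5547·2 + (-0.5547)·1 = 1.6641; q_2·a_3 = (-0.7970)·(-2) + 0.0938·0 + (-0.4219)·2 + 0.4219·1 = 1.1720.
u_3 = a_3 − 1.6641·q_1 − 1.1720·q_2 = (-0.1429, -0.5714, 1.5714, 1.4286).
‖u_3‖ = 2.2039, so q_3 = (-0.0648, -0.2593, 0.7130, 0.6482).
Qᵀb = (1.9415, -0.5626, 1.1019).
Back-substitute: x_3 = 1.1019/2.2039 = 0.5000.
x_2 = (-0.5626 − 1.1720·0.5000)/1.6408 = -0.7000.
x_1 = (1.9415 + 4.1603·(-0.7000) − 1.6641·0.5000)/3.6056 = -0.5000.

x = (-0.5000, -0.7000, 0.5000)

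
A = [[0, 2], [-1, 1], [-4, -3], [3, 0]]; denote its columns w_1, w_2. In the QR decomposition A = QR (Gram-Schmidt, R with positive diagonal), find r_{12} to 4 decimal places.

q_1 = w_1/‖w_1‖ = (0, -1, -4, 3)/5.0990 = (0.0000, -0.1961, -0.7845, 0.5883).
r_{12} = q_1·w_2 = 2.1573.

r_{12} = 2.1573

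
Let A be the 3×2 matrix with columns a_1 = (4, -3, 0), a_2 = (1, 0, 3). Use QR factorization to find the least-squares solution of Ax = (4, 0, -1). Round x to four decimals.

q_1 = a_1/‖a_1‖ = (4, -3, 0)/5.0000 = (0.8000, -0.6000, 0.0000).
r_{12} = q_1·a_2 = 0.8000.
u_2 = a_2 − 0.8000·q_1 = (0.3600, 0.4800, 3.0000).
‖u_2‖ = 3.0594, so q_2 = (0.1177, 0.1569, 0.9806).
Qᵀb = (3.2000, -0.5099).
Back-substitute: x_2 = -0.5099/3.0594 = -0.1667.
x_1 = (3.2000 − 0.8000·(-0.1667))/5.0000 = 0.6667.

x = (0.6667, -0.1667)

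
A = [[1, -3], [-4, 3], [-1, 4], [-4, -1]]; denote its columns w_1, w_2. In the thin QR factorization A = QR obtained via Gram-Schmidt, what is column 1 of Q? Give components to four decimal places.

e_1 = w_1/‖w_1‖ = (1, -4, -1, -4)/5.8310 = (0.1715, -0.6860, -0.1715, -0.6860).

e_1 = (0.1715, -0.6860, -0.1715, -0.6860)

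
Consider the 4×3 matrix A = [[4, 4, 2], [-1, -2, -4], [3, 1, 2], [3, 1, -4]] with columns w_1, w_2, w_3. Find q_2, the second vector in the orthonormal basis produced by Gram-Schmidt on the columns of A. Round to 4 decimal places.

q_2 = (0.5340, -0.5582, -0.4490, -0.4490)

q_1 = w_1/‖w_1‖ = (4, -1, 3, 3)/5.9161 = (0.6761, -0.1690, 0.5071, 0.5071).
r_{12} = q_1·w_2 = 4.0567.
u_2 = w_2 − 4.0567·q_1 = (1.2571, -1.3143, -1.0571, -1.0571).
‖u_2‖ = 2.3543, so q_2 = (0.5340, -0.5582, -0.4490, -0.4490).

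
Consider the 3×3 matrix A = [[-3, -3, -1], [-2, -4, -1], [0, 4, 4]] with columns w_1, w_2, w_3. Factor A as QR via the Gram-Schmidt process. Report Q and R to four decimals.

Q = [[-0.8321, 0.2131, -0.5121], [-0.5547, -0.3196, 0.7682], [0.0000, 0.9233, 0.3841]], R = [[3.6056, 4.7150, 1.3868], [0.0000, 4.3323, 3.7997], [0.0000, 0.0000, 1.2804]]

w_1 = (-3, -2, 0); ‖w_1‖ = 3.6056, so e_1 = (-0.8321, -0.5547, 0.0000).
e_1·w_2 = (-0.8321)·(-3) + (-0.5547)·(-4) + 0.0000·4 = 4.7150.
u_2 = w_2 − 4.7150·e_1 = (0.9231, -1.3846, 4.0000).
‖u_2‖ = 4.3323, so e_2 = (0.2131, -0.3196, 0.9233).
e_1·w_3 = (-0.8321)·(-1) + (-0.5547)·(-1) + 0.0000·4 = 1.3868; e_2·w_3 = 0.2131·(-1) + (-0.3196)·(-1) + 0.9233·4 = 3.7997.
u_3 = w_3 − 1.3868·e_1 − 3.7997·e_2 = (-0.6557, 0.9836, 0.4918).
‖u_3‖ = 1.2804, so e_3 = (-0.5121, 0.7682, 0.3841).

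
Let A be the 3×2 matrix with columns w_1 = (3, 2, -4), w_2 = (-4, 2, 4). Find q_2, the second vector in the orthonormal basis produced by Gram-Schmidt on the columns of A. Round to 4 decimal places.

q_2 = (-0.3777, 0.9099, 0.1717)

w_1 = (3, 2, -4); ‖w_1‖ = 5.3852, so q_1 = (0.5571, 0.3714, -0.7428).
q_1·w_2 = 0.5571·(-4) + 0.3714·2 + (-0.7428)·4 = -4.4567.
u_2 = w_2 + 4.4567·q_1 = (-1.5172, 3.6552, 0.6897).
‖u_2‖ = 4.0172, so q_2 = (-0.3777, 0.9099, 0.1717).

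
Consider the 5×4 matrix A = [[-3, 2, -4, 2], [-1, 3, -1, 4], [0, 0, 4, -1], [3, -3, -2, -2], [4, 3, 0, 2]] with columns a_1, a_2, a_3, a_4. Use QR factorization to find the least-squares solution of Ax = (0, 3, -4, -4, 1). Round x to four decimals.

x = (-0.1065, -0.3642, 0.0796, 1.2517)

a_1 = (-3, -1, 0, 3, 4); ‖a_1‖ = 5.9161, so e_1 = (-0.5071, -0.1690, 0.0000, 0.5071, 0.6761).
e_1·a_2 = (-0.5071)·2 + (-0.1690)·3 + 0.0000·0 + 0.5071·(-3) + 0.6761·3 = -1.0142.
u_2 = a_2 + 1.0142·e_1 = (1.4857, 2.8286, 0.0000, -2.4857, 3.6857).
‖u_2‖ = 5.4746, so e_2 = (0.2714, 0.5167, 0.0000, -0.4540, 0.6732).
e_1·a_3 = (-0.5071)·(-4) + (-0.1690)·(-1) + 0.0000·4 + 0.5071·(-2) + 0.6761·0 = 1.1832; e_2·a_3 = 0.2714·(-4) + 0.5167·(-1) + 0.0000·4 + (-0.4540)·(-2) + 0.6732·0 = -0.6941.
u_3 = a_3 − 1.1832·e_1 + 0.6941·e_2 = (-3.2116, -0.4414, 4.0000, -2.9152, -0.3327).
‖u_3‖ = 5.9261, so e_3 = (-0.5420, -0.0745, 0.6750, -0.4919, -0.0561).
e_1·a_4 = (-0.5071)·2 + (-0.1690)·4 + 0.0000·(-1) + 0.5071·(-2) + 0.6761·2 = -1.3522; e_2·a_4 = 0.2714·2 + 0.5167·4 + 0.0000·(-1) + (-0.4540)·(-2) + 0.6732·2 = 4.8640; e_3·a_4 = (-0.5420)·2 + (-0.0745)·4 + 0.6750·(-1) + (-0.4919)·(-2) + (-0.0561)·2 = -1.1852.
u_4 = a_4 + 1.3522·e_1 − 4.8640·e_2 + 1.1852·e_3 = (-0.6481, 1.1701, -0.2000, 0.3111, -0.4269).
‖u_4‖ = 1.4519, so e_4 = (-0.4463, 0.8059, -0.1377, 0.2143, -0.2940).
Qᵀb = (-1.8593, 4.0394, -1.0118, 1.8174).
Back-substitute: x_4 = 1.8174/1.4519 = 1.2517.
x_3 = (-1.0118 + 1.1852·1.2517)/5.9261 = 0.0796.
x_2 = (4.0394 + 0.6941·0.0796 − 4.8640·1.2517)/5.4746 = -0.3642.
x_1 = (-1.8593 + 1.0142·(-0.3642) − 1.1832·0.0796 + 1.3522·1.2517)/5.9161 = -0.1065.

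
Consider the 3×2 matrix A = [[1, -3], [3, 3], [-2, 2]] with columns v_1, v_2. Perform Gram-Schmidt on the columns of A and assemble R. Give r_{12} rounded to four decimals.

r_{12} = 0.5345

v_1 = (1, 3, -2); ‖v_1‖ = 3.7417, so q_1 = (0.2673, 0.8018, -0.5345).
r_{12} = q_1·v_2 = 0.5345.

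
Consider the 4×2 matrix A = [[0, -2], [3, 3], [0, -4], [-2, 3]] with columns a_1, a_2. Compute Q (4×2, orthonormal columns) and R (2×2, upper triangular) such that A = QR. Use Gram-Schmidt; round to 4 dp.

q_1 = a_1/‖a_1‖ = (0, 3, 0, -2)/3.6056 = (0.0000, 0.8321, 0.0000, -0.5547).
r_{12} = q_1·a_2 = 0.8321.
u_2 = a_2 − 0.8321·q_1 = (-2.0000, 2.3077, -4.0000, 3.4615).
‖u_2‖ = 6.1080, so q_2 = (-0.3274, 0.3778, -0.6549, 0.5667).

Q = [[0.0000, -0.3274], [0.8321, 0.3778], [0.0000, -0.6549], [-0.5547, 0.5667]], R = [[3.6056, 0.8321], [0.0000, 6.1080]]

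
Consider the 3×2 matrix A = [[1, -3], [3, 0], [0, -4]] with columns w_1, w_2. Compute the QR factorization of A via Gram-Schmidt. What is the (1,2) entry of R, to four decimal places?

w_1 = (1, 3, 0); ‖w_1‖ = 3.1623, so q_1 = (0.3162, 0.9487, 0.0000).
r_{12} = q_1·w_2 = -0.9487.

r_{12} = -0.9487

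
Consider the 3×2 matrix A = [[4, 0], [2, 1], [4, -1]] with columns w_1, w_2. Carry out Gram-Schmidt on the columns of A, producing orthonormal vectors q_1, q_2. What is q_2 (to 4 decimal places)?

w_1 = (4, 2, 4); ‖w_1‖ = 6.0000, so q_1 = (0.6667, 0.3333, 0.6667).
q_1·w_2 = 0.6667·0 + 0.3333·1 + 0.6667·(-1) = -0.3333.
u_2 = w_2 + 0.3333·q_1 = (0.2222, 1.1111, -0.7778).
‖u_2‖ = 1.3744, so q_2 = (0.1617, 0.8085, -0.5659).

q_2 = (0.1617, 0.8085, -0.5659)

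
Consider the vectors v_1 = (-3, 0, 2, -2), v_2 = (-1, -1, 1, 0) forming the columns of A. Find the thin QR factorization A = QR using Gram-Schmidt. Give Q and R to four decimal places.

v_1 = (-3, 0, 2, -2); ‖v_1‖ = 4.1231, so e_1 = (-0.7276, 0.0000, 0.4851, -0.4851).
e_1·v_2 = (-0.7276)·(-1) + 0.0000·(-1) + 0.4851·1 + (-0.4851)·0 = 1.2127.
u_2 = v_2 − 1.2127·e_1 = (-0.1176, -1.0000, 0.4118, 0.5882).
‖u_2‖ = 1.2367, so e_2 = (-0.0951, -0.8086, 0.3330, 0.4757).

Q = [[-0.7276, -0.0951], [0.0000, -0.8086], [0.4851, 0.3330], [-0.4851, 0.4757]], R = [[4.1231, 1.2127], [0.0000, 1.2367]]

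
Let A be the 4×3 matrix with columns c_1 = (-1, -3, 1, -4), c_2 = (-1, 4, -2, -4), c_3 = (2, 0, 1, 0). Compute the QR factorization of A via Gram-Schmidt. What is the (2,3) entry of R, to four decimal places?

c_1 = (-1, -3, 1, -4); ‖c_1‖ = 5.1962, so e_1 = (-0.1925, -0.5774, 0.1925, -0.7698).
e_1·c_2 = (-0.1925)·(-1) + (-0.5774)·4 + 0.1925·(-2) + (-0.7698)·(-4) = 0.5774.
u_2 = c_2 − 0.5774·e_1 = (-0.8889, 4.3333, -2.1111, -3.5556).
‖u_2‖ = 6.0553, so e_2 = (-0.1468, 0.7156, -0.3486, -0.5872).
r_{23} = e_2·c_3 = -0.6422.

r_{23} = -0.6422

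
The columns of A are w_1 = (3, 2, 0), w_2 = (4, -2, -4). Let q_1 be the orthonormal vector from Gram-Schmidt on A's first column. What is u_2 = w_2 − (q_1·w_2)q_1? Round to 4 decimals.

u_2 = (2.1538, -3.2308, -4.0000)

q_1 = w_1/‖w_1‖ = (3, 2, 0)/3.6056 = (0.8321, 0.5547, 0.0000).
r_{12} = q_1·w_2 = 2.2188.
u_2 = w_2 − 2.2188·q_1 = (2.1538, -3.2308, -4.0000).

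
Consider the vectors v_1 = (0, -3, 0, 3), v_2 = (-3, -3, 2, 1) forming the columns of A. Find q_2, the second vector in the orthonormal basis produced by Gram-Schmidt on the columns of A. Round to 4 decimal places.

q_2 = (-0.7746, -0.2582, 0.5164, -0.2582)

v_1 = (0, -3, 0, 3); ‖v_1‖ = 4.2426, so q_1 = (0.0000, -0.7071, 0.0000, 0.7071).
q_1·v_2 = 0.0000·(-3) + (-0.7071)·(-3) + 0.0000·2 + 0.7071·1 = 2.8284.
u_2 = v_2 − 2.8284·q_1 = (-3.0000, -1.0000, 2.0000, -1.0000).
‖u_2‖ = 3.8730, so q_2 = (-0.7746, -0.2582, 0.5164, -0.2582).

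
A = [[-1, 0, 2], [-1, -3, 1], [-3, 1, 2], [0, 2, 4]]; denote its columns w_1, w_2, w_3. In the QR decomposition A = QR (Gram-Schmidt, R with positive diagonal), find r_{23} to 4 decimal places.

w_1 = (-1, -1, -3, 0); ‖w_1‖ = 3.3166, so q_1 = (-0.3015, -0.3015, -0.9045, 0.0000).
q_1·w_2 = (-0.3015)·0 + (-0.3015)·(-3) + (-0.9045)·1 + 0.0000·2 = 0.0000.
u_2 = w_2 + 0.0000·q_1 = (0.0000, -3.0000, 1.0000, 2.0000).
‖u_2‖ = 3.7417, so q_2 = (0.0000, -0.8018, 0.2673, 0.5345).
r_{23} = q_2·w_3 = 1.8708.

r_{23} = 1.8708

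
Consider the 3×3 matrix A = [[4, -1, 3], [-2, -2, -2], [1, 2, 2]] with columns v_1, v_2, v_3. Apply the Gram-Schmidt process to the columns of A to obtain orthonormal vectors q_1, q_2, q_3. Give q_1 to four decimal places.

v_1 = (4, -2, 1); ‖v_1‖ = 4.5826, so q_1 = (0.8729, -0.4364, 0.2182).

q_1 = (0.8729, -0.4364, 0.2182)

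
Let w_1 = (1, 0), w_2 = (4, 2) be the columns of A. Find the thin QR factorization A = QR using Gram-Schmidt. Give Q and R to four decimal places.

q_1 = w_1/‖w_1‖ = (1, 0)/1.0000 = (1.0000, 0.0000).
r_{12} = q_1·w_2 = 4.0000.
u_2 = w_2 − 4.0000·q_1 = (0.0000, 2.0000).
‖u_2‖ = 2.0000, so q_2 = (0.0000, 1.0000).

Q = [[1.0000, 0.0000], [0.0000, 1.0000]], R = [[1.0000, 4.0000], [0.0000, 2.0000]]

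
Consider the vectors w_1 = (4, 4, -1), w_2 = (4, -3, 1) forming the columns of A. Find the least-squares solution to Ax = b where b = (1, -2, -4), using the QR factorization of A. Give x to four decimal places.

w_1 = (4, 4, -1); ‖w_1‖ = 5.7446, so e_1 = (0.6963, 0.6963, -0.1741).
e_1·w_2 = 0.6963·4 + 0.6963·(-3) + (-0.1741)·1 = 0.5222.
u_2 = w_2 − 0.5222·e_1 = (3.6364, -3.3636, 1.0909).
‖u_2‖ = 5.0722, so e_2 = (0.7169, -0.6632, 0.2151).
Qᵀb = (0.0000, 1.1829).
Back-substitute: x_2 = 1.1829/5.0722 = 0.2332.
x_1 = (0.0000 − 0.5222·0.2332)/5.7446 = -0.0212.

x = (-0.0212, 0.2332)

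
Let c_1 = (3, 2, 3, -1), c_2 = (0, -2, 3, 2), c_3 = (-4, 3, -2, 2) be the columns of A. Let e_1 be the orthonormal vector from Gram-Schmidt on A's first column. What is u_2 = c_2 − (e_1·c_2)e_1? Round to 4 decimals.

c_1 = (3, 2, 3, -1); ‖c_1‖ = 4.7958, so e_1 = (0.6255, 0.4170, 0.6255, -0.2085).
e_1·c_2 = 0.6255·0 + 0.4170·(-2) + 0.6255·3 + (-0.2085)·2 = 0.6255.
u_2 = c_2 − 0.6255·e_1 = (-0.3913, -2.2609, 2.6087, 2.1304).

u_2 = (-0.3913, -2.2609, 2.6087, 2.1304)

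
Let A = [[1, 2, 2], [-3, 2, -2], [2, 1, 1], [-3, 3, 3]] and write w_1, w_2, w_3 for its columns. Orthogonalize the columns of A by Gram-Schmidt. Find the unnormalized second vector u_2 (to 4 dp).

u_2 = (2.4783, 0.5652, 1.9565, 1.5652)

e_1 = w_1/‖w_1‖ = (1, -3, 2, -3)/4.7958 = (0.2085, -0.6255, 0.4170, -0.6255).
r_{12} = e_1·w_2 = -2.2937.
u_2 = w_2 + 2.2937·e_1 = (2.4783, 0.5652, 1.9565, 1.5652).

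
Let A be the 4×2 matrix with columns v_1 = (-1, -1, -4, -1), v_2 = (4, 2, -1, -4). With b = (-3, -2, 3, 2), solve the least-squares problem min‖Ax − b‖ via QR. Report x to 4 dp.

v_1 = (-1, -1, -4, -1); ‖v_1‖ = 4.3589, so q_1 = (-0.2294, -0.2294, -0.9177, -0.2294).
q_1·v_2 = (-0.2294)·4 + (-0.2294)·2 + (-0.9177)·(-1) + (-0.2294)·(-4) = 0.4588.
u_2 = v_2 − 0.4588·q_1 = (4.1053, 2.1053, -0.5789, -3.8947).
‖u_2‖ = 6.0654, so q_2 = (0.6768, 0.3471, -0.0955, -0.6421).
Qᵀb = (-2.0647, -4.2953).
Back-substitute: x_2 = -4.2953/6.0654 = -0.7082.
x_1 = (-2.0647 − 0.4588·(-0.7082))/4.3589 = -0.3991.

x = (-0.3991, -0.7082)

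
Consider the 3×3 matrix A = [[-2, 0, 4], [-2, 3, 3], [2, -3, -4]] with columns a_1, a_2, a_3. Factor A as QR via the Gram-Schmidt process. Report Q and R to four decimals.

q_1 = a_1/‖a_1‖ = (-2, -2, 2)/3.4641 = (-0.5774, -0.5774, 0.5774).
r_{12} = q_1·a_2 = -3.4641.
u_2 = a_2 + 3.4641·q_1 = (-2.0000, 1.0000, -1.0000).
‖u_2‖ = 2.4495, so q_2 = (-0.8165, 0.4082, -0.4082).
r_{13} = q_1·a_3 = -6.3509; r_{23} = q_2·a_3 = -0.4082.
u_3 = a_3 + 6.3509·q_1 + 0.4082·q_2 = (0.0000, -0.5000, -0.5000).
‖u_3‖ = 0.7071, so q_3 = (0.0000, -0.7071, -0.7071).

Q = [[-0.5774, -0.8165, 0.0000], [-0.5774, 0.4082, -0.7071], [0.5774, -0.4082, -0.7071]], R = [[3.4641, -3.4641, -6.3509], [0.0000, 2.4495, -0.4082], [0.0000, 0.0000, 0.7071]]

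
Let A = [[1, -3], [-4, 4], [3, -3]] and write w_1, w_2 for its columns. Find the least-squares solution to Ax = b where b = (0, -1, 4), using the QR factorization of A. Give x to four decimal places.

w_1 = (1, -4, 3); ‖w_1‖ = 5.0990, so e_1 = (0.1961, -0.7845, 0.5883).
e_1·w_2 = 0.1961·(-3) + (-0.7845)·4 + 0.5883·(-3) = -5.4913.
u_2 = w_2 + 5.4913·e_1 = (-1.9231, -0.3077, 0.2308).
‖u_2‖ = 1.9612, so e_2 = (-0.9806, -0.1569, 0.1177).
Qᵀb = (3.1379, 0.6276).
Back-substitute: x_2 = 0.6276/1.9612 = 0.3200.
x_1 = (3.1379 + 5.4913·0.3200)/5.0990 = 0.9600.

x = (0.9600, 0.3200)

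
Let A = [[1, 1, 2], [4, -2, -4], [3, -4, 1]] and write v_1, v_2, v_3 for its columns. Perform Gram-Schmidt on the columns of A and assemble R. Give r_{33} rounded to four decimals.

v_1 = (1, 4, 3); ‖v_1‖ = 5.0990, so e_1 = (0.1961, 0.7845, 0.5883).
e_1·v_2 = 0.1961·1 + 0.7845·(-2) + 0.5883·(-4) = -3.7262.
u_2 = v_2 + 3.7262·e_1 = (1.7308, 0.9231, -1.8077).
‖u_2‖ = 2.6675, so e_2 = (0.6488, 0.3460, -0.6777).
e_1·v_3 = 0.1961·2 + 0.7845·(-4) + 0.5883·1 = -2.1573; e_2·v_3 = 0.6488·2 + 0.3460·(-4) + (-0.6777)·1 = -0.7642.
u_3 = v_3 + 2.1573·e_1 + 0.7642·e_2 = (2.9189, -2.0432, 1.7514).
r_{33} = ‖u_3‖ = 3.9702.

r_{33} = 3.9702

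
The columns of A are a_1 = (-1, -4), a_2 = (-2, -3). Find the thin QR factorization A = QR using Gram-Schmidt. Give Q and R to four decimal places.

q_1 = a_1/‖a_1‖ = (-1, -4)/4.1231 = (-0.2425, -0.9701).
r_{12} = q_1·a_2 = 3.3955.
u_2 = a_2 − 3.3955·q_1 = (-1.1765, 0.2941).
‖u_2‖ = 1.2127, so q_2 = (-0.9701, 0.2425).

Q = [[-0.2425, -0.9701], [-0.9701, 0.2425]], R = [[4.1231, 3.3955], [0.0000, 1.2127]]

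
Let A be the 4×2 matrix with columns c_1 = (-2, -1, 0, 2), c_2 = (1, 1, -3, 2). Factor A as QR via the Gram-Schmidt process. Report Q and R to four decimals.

q_1 = c_1/‖c_1‖ = (-2, -1, 0, 2)/3.0000 = (-0.6667, -0.3333, 0.0000, 0.6667).
r_{12} = q_1·c_2 = 0.3333.
u_2 = c_2 − 0.3333·q_1 = (1.2222, 1.1111, -3.0000, 1.7778).
‖u_2‖ = 3.8586, so q_2 = (0.3168, 0.2880, -0.7775, 0.4607).

Q = [[-0.6667, 0.3168], [-0.3333, 0.2880], [0.0000, -0.7775], [0.6667, 0.4607]], R = [[3.0000, 0.3333], [0.0000, 3.8586]]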